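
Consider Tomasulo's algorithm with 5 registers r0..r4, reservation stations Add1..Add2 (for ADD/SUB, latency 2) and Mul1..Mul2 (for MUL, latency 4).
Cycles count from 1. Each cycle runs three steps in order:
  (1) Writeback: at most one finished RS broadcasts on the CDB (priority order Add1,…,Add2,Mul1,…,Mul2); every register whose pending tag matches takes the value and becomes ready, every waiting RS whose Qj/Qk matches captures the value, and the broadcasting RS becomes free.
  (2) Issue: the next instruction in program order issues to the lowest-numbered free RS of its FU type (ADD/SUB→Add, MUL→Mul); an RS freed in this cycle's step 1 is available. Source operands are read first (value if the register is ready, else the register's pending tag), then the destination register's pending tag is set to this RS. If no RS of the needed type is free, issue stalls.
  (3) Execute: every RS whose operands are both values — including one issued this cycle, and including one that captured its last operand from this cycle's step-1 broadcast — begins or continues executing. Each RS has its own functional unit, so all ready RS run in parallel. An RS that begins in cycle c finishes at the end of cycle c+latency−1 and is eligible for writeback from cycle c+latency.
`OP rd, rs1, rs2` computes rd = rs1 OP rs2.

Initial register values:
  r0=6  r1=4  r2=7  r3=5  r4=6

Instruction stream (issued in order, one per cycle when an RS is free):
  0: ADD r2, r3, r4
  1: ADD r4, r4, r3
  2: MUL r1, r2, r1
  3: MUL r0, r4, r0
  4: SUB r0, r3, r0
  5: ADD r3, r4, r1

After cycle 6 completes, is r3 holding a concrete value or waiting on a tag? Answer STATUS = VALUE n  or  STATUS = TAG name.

STATUS = TAG Add2

cycle 1: issue ADD r2<-Add1 // r0:6,r1:4,r2:Add1,r3:5,r4:6
cycle 2: issue ADD r4<-Add2 // r0:6,r1:4,r2:Add1,r3:5,r4:Add2
cycle 3: CDB Add1=11; issue MUL r1<-Mul1 // r0:6,r1:Mul1,r2:11,r3:5,r4:Add2
cycle 4: CDB Add2=11; issue MUL r0<-Mul2 // r0:Mul2,r1:Mul1,r2:11,r3:5,r4:11
cycle 5: issue SUB r0<-Add1 // r0:Add1,r1:Mul1,r2:11,r3:5,r4:11
cycle 6: issue ADD r3<-Add2 // r0:Add1,r1:Mul1,r2:11,r3:Add2,r4:11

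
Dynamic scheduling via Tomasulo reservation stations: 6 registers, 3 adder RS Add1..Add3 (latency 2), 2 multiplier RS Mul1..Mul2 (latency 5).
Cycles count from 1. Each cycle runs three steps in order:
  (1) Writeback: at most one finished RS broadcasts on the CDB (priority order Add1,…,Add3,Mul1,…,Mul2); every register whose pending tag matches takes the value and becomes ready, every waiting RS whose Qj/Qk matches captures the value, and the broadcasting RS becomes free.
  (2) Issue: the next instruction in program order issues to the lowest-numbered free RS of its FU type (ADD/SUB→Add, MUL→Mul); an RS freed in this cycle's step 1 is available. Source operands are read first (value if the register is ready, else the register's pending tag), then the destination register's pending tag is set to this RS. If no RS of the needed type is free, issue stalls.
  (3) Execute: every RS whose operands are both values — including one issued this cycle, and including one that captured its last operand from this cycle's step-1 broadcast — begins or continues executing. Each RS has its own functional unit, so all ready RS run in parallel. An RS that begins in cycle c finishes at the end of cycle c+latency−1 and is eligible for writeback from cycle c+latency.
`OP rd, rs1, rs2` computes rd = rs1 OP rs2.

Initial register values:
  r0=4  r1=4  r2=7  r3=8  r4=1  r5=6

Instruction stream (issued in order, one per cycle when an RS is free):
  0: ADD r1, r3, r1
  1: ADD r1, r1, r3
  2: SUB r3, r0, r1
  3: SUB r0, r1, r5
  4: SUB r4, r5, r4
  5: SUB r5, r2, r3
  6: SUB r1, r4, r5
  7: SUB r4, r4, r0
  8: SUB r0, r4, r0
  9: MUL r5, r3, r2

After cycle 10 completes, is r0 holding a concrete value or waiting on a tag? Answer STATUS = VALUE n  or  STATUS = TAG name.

cycle 1: issue ADD r1<-Add1 // r0:4,r1:Add1,r2:7,r3:8,r4:1,r5:6
cycle 2: issue ADD r1<-Add2 // r0:4,r1:Add2,r2:7,r3:8,r4:1,r5:6
cycle 3: CDB Add1=12; issue SUB r3<-Add1 // r0:4,r1:Add2,r2:7,r3:Add1,r4:1,r5:6
cycle 4: issue SUB r0<-Add3 // r0:Add3,r1:Add2,r2:7,r3:Add1,r4:1,r5:6
cycle 5: CDB Add2=20; issue SUB r4<-Add2 // r0:Add3,r1:20,r2:7,r3:Add1,r4:Add2,r5:6
cycle 6: stall // r0:Add3,r1:20,r2:7,r3:Add1,r4:Add2,r5:6
cycle 7: CDB Add1=-16; issue SUB r5<-Add1 // r0:Add3,r1:20,r2:7,r3:-16,r4:Add2,r5:Add1
cycle 8: CDB Add2=5; issue SUB r1<-Add2 // r0:Add3,r1:Add2,r2:7,r3:-16,r4:5,r5:Add1
cycle 9: CDB Add1=23; issue SUB r4<-Add1 // r0:Add3,r1:Add2,r2:7,r3:-16,r4:Add1,r5:23
cycle 10: CDB Add3=14; issue SUB r0<-Add3 // r0:Add3,r1:Add2,r2:7,r3:-16,r4:Add1,r5:23

STATUS = TAG Add3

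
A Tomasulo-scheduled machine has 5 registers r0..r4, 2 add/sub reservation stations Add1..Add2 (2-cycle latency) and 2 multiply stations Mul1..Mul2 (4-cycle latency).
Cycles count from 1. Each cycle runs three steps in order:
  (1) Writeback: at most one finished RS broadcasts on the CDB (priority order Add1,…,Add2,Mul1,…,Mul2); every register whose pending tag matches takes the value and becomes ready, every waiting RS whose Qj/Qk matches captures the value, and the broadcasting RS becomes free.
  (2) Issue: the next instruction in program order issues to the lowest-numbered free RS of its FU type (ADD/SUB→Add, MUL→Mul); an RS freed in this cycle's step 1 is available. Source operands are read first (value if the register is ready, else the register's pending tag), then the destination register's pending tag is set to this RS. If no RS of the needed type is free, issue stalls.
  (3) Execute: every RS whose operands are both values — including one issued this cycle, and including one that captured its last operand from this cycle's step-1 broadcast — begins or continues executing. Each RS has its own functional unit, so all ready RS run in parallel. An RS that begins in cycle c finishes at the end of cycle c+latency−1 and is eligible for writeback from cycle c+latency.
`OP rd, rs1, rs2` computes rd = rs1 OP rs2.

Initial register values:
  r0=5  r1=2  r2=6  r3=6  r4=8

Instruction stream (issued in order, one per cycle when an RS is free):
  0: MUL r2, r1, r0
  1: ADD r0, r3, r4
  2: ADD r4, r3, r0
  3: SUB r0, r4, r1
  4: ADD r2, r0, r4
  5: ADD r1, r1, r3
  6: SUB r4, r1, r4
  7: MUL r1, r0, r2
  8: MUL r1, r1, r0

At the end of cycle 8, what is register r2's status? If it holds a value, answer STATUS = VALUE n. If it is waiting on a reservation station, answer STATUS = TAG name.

c1: issue MUL r2<-Mul1 | r0:5,r1:2,r2:Mul1,r3:6,r4:8
c2: issue ADD r0<-Add1 | r0:Add1,r1:2,r2:Mul1,r3:6,r4:8
c3: issue ADD r4<-Add2 | r0:Add1,r1:2,r2:Mul1,r3:6,r4:Add2
c4: CDB Add1=14; issue SUB r0<-Add1 | r0:Add1,r1:2,r2:Mul1,r3:6,r4:Add2
c5: CDB Mul1=10; stall | r0:Add1,r1:2,r2:10,r3:6,r4:Add2
c6: CDB Add2=20; issue ADD r2<-Add2 | r0:Add1,r1:2,r2:Add2,r3:6,r4:20
c7: stall | r0:Add1,r1:2,r2:Add2,r3:6,r4:20
c8: CDB Add1=18; issue ADD r1<-Add1 | r0:18,r1:Add1,r2:Add2,r3:6,r4:20

STATUS = TAG Add2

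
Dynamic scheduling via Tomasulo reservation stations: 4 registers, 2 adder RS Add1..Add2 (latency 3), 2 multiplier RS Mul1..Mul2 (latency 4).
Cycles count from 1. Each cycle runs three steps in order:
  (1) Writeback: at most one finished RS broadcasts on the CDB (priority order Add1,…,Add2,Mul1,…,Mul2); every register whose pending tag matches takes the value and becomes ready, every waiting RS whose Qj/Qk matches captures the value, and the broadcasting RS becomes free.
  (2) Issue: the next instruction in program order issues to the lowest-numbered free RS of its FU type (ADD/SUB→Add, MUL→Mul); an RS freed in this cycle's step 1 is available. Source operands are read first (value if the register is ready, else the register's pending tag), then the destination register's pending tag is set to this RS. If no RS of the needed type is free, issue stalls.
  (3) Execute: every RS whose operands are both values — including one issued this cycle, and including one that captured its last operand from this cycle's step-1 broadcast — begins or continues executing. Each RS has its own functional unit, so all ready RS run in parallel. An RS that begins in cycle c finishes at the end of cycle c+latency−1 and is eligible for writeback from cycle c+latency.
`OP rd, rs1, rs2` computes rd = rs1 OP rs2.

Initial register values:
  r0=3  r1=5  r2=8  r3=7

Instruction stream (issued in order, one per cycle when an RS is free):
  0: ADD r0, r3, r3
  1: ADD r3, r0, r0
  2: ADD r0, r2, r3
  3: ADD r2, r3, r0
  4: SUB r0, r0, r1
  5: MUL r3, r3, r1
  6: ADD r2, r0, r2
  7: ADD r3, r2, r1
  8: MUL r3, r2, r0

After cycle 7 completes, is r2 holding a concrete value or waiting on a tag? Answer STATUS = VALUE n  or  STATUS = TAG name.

  c1: issue ADD r0<-Add1  regs: r0:Add1,r1:5,r2:8,r3:7
  c2: issue ADD r3<-Add2  regs: r0:Add1,r1:5,r2:8,r3:Add2
  c3: stall  regs: r0:Add1,r1:5,r2:8,r3:Add2
  c4: CDB Add1=14; issue ADD r0<-Add1  regs: r0:Add1,r1:5,r2:8,r3:Add2
  c5: stall  regs: r0:Add1,r1:5,r2:8,r3:Add2
  c6: stall  regs: r0:Add1,r1:5,r2:8,r3:Add2
  c7: CDB Add2=28; issue ADD r2<-Add2  regs: r0:Add1,r1:5,r2:Add2,r3:28

STATUS = TAG Add2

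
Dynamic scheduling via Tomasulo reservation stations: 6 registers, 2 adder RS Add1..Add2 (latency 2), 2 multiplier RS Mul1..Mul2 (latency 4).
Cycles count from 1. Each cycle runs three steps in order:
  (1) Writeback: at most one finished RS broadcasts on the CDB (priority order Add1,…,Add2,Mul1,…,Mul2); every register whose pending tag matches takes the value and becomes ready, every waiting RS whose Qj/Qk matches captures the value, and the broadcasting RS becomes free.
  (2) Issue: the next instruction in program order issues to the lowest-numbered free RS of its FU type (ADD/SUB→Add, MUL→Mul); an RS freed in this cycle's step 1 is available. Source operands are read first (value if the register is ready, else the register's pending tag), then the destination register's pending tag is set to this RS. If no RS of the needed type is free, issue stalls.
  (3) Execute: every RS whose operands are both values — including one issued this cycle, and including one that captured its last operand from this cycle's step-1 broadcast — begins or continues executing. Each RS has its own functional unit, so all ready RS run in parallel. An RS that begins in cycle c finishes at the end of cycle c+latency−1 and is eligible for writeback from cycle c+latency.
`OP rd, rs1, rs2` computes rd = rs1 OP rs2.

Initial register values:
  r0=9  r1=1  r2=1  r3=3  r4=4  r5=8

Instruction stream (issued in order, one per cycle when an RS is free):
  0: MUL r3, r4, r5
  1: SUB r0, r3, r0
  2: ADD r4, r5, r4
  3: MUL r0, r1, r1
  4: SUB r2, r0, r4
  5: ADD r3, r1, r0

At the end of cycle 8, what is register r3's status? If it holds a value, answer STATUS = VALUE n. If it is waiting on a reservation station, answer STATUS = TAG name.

STATUS = TAG Add1

cycle 1: issue MUL r3<-Mul1 // r0:9,r1:1,r2:1,r3:Mul1,r4:4,r5:8
cycle 2: issue SUB r0<-Add1 // r0:Add1,r1:1,r2:1,r3:Mul1,r4:4,r5:8
cycle 3: issue ADD r4<-Add2 // r0:Add1,r1:1,r2:1,r3:Mul1,r4:Add2,r5:8
cycle 4: issue MUL r0<-Mul2 // r0:Mul2,r1:1,r2:1,r3:Mul1,r4:Add2,r5:8
cycle 5: CDB Add2=12; issue SUB r2<-Add2 // r0:Mul2,r1:1,r2:Add2,r3:Mul1,r4:12,r5:8
cycle 6: CDB Mul1=32; stall // r0:Mul2,r1:1,r2:Add2,r3:32,r4:12,r5:8
cycle 7: stall // r0:Mul2,r1:1,r2:Add2,r3:32,r4:12,r5:8
cycle 8: CDB Add1=23; issue ADD r3<-Add1 // r0:Mul2,r1:1,r2:Add2,r3:Add1,r4:12,r5:8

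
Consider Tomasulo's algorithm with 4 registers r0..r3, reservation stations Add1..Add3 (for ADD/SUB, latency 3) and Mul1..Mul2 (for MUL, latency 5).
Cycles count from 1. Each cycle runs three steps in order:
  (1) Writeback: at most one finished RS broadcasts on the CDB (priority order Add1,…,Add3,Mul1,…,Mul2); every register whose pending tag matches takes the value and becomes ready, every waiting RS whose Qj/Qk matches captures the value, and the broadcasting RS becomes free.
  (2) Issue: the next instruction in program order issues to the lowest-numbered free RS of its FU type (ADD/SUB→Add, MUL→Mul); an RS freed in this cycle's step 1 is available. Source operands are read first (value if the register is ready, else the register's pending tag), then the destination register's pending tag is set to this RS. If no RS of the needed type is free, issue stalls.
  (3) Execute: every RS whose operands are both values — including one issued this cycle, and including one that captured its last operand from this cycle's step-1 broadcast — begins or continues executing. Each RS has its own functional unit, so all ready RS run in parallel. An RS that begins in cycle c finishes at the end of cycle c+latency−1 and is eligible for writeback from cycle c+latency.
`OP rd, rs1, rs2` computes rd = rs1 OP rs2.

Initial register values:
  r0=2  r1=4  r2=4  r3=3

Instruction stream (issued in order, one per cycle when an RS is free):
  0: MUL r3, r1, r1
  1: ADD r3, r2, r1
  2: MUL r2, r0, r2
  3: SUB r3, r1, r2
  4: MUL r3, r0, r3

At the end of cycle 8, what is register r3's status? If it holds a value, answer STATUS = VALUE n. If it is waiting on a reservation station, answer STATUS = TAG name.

cycle 1: issue MUL r3<-Mul1 // r0:2,r1:4,r2:4,r3:Mul1
cycle 2: issue ADD r3<-Add1 // r0:2,r1:4,r2:4,r3:Add1
cycle 3: issue MUL r2<-Mul2 // r0:2,r1:4,r2:Mul2,r3:Add1
cycle 4: issue SUB r3<-Add2 // r0:2,r1:4,r2:Mul2,r3:Add2
cycle 5: CDB Add1=8; stall // r0:2,r1:4,r2:Mul2,r3:Add2
cycle 6: CDB Mul1=16; issue MUL r3<-Mul1 // r0:2,r1:4,r2:Mul2,r3:Mul1
cycle 7: - // r0:2,r1:4,r2:Mul2,r3:Mul1
cycle 8: CDB Mul2=8 // r0:2,r1:4,r2:8,r3:Mul1

STATUS = TAG Mul1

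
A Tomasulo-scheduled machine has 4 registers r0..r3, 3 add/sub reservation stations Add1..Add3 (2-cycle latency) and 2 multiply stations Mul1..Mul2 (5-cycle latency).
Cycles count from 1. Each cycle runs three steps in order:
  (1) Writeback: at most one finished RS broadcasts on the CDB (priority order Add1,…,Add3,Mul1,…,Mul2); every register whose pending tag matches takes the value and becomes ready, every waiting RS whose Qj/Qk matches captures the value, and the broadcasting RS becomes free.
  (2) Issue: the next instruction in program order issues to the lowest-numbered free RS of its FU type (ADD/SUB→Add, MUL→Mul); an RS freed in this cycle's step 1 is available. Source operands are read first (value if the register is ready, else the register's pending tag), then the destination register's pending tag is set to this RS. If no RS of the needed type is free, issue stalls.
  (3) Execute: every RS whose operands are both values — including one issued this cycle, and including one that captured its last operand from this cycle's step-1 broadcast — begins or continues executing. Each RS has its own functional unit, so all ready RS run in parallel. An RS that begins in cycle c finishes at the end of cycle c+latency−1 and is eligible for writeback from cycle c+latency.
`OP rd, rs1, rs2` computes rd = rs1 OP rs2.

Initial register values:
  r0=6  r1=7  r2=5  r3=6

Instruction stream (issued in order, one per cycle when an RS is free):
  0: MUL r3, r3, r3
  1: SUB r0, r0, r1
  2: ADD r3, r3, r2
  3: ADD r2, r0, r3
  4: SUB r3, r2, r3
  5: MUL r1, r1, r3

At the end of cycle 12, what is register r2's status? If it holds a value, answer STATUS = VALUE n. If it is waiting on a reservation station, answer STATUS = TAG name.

c1: issue MUL r3<-Mul1 | r0:6,r1:7,r2:5,r3:Mul1
c2: issue SUB r0<-Add1 | r0:Add1,r1:7,r2:5,r3:Mul1
c3: issue ADD r3<-Add2 | r0:Add1,r1:7,r2:5,r3:Add2
c4: CDB Add1=-1; issue ADD r2<-Add1 | r0:-1,r1:7,r2:Add1,r3:Add2
c5: issue SUB r3<-Add3 | r0:-1,r1:7,r2:Add1,r3:Add3
c6: CDB Mul1=36; issue MUL r1<-Mul1 | r0:-1,r1:Mul1,r2:Add1,r3:Add3
c7: - | r0:-1,r1:Mul1,r2:Add1,r3:Add3
c8: CDB Add2=41 | r0:-1,r1:Mul1,r2:Add1,r3:Add3
c9: - | r0:-1,r1:Mul1,r2:Add1,r3:Add3
c10: CDB Add1=40 | r0:-1,r1:Mul1,r2:40,r3:Add3
c11: - | r0:-1,r1:Mul1,r2:40,r3:Add3
c12: CDB Add3=-1 | r0:-1,r1:Mul1,r2:40,r3:-1

STATUS = VALUE 40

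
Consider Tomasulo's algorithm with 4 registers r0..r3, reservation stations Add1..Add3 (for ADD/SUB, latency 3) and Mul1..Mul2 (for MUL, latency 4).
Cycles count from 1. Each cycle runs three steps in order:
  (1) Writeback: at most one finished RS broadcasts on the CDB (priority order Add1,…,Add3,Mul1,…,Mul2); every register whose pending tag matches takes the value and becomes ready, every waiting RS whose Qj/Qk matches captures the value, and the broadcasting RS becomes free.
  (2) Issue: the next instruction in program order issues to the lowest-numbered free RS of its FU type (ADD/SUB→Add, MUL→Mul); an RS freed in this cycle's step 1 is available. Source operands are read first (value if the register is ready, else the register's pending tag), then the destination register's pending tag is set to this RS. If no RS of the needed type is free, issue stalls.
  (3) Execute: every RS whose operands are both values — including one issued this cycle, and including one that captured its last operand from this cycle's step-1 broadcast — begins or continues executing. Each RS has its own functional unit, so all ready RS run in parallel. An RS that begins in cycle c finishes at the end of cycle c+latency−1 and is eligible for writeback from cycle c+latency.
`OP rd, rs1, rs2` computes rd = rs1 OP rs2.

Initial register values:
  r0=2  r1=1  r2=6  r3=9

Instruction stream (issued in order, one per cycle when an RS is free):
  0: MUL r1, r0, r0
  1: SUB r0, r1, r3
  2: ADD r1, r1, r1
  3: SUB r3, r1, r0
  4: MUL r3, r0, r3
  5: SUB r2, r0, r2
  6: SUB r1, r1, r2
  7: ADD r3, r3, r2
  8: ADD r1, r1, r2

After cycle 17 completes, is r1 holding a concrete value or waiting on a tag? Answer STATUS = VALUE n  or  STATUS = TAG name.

STATUS = VALUE 8

  c1: issue MUL r1<-Mul1  regs: r0:2,r1:Mul1,r2:6,r3:9
  c2: issue SUB r0<-Add1  regs: r0:Add1,r1:Mul1,r2:6,r3:9
  c3: issue ADD r1<-Add2  regs: r0:Add1,r1:Add2,r2:6,r3:9
  c4: issue SUB r3<-Add3  regs: r0:Add1,r1:Add2,r2:6,r3:Add3
  c5: CDB Mul1=4; issue MUL r3<-Mul1  regs: r0:Add1,r1:Add2,r2:6,r3:Mul1
  c6: stall  regs: r0:Add1,r1:Add2,r2:6,r3:Mul1
  c7: stall  regs: r0:Add1,r1:Add2,r2:6,r3:Mul1
  c8: CDB Add1=-5; issue SUB r2<-Add1  regs: r0:-5,r1:Add2,r2:Add1,r3:Mul1
  c9: CDB Add2=8; issue SUB r1<-Add2  regs: r0:-5,r1:Add2,r2:Add1,r3:Mul1
  c10: stall  regs: r0:-5,r1:Add2,r2:Add1,r3:Mul1
  c11: CDB Add1=-11; issue ADD r3<-Add1  regs: r0:-5,r1:Add2,r2:-11,r3:Add1
  c12: CDB Add3=13; issue ADD r1<-Add3  regs: r0:-5,r1:Add3,r2:-11,r3:Add1
  c13: -  regs: r0:-5,r1:Add3,r2:-11,r3:Add1
  c14: CDB Add2=19  regs: r0:-5,r1:Add3,r2:-11,r3:Add1
  c15: -  regs: r0:-5,r1:Add3,r2:-11,r3:Add1
  c16: CDB Mul1=-65  regs: r0:-5,r1:Add3,r2:-11,r3:Add1
  c17: CDB Add3=8  regs: r0:-5,r1:8,r2:-11,r3:Add1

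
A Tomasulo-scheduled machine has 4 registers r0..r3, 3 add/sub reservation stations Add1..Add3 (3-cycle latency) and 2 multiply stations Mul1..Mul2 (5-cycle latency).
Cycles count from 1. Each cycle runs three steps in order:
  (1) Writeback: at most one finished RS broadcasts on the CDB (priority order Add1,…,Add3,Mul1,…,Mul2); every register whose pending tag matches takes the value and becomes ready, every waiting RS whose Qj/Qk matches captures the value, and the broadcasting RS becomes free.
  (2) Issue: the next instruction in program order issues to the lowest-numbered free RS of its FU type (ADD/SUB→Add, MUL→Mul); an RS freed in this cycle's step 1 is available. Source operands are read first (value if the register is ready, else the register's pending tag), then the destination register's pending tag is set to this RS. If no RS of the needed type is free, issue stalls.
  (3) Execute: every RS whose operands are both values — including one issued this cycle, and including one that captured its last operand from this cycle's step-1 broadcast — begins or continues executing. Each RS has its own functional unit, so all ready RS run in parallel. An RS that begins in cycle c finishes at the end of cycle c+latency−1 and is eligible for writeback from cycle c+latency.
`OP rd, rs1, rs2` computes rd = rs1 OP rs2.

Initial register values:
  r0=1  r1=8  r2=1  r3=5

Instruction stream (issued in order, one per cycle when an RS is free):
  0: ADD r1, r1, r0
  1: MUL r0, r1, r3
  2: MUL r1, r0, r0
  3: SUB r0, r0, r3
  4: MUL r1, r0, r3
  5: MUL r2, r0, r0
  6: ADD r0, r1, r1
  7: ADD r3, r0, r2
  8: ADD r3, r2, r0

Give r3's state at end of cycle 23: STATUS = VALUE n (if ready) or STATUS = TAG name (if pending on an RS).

STATUS = TAG Add3

cycle 1: issue ADD r1<-Add1 // r0:1,r1:Add1,r2:1,r3:5
cycle 2: issue MUL r0<-Mul1 // r0:Mul1,r1:Add1,r2:1,r3:5
cycle 3: issue MUL r1<-Mul2 // r0:Mul1,r1:Mul2,r2:1,r3:5
cycle 4: CDB Add1=9; issue SUB r0<-Add1 // r0:Add1,r1:Mul2,r2:1,r3:5
cycle 5: stall // r0:Add1,r1:Mul2,r2:1,r3:5
cycle 6: stall // r0:Add1,r1:Mul2,r2:1,r3:5
cycle 7: stall // r0:Add1,r1:Mul2,r2:1,r3:5
cycle 8: stall // r0:Add1,r1:Mul2,r2:1,r3:5
cycle 9: CDB Mul1=45; issue MUL r1<-Mul1 // r0:Add1,r1:Mul1,r2:1,r3:5
cycle 10: stall // r0:Add1,r1:Mul1,r2:1,r3:5
cycle 11: stall // r0:Add1,r1:Mul1,r2:1,r3:5
cycle 12: CDB Add1=40; stall // r0:40,r1:Mul1,r2:1,r3:5
cycle 13: stall // r0:40,r1:Mul1,r2:1,r3:5
cycle 14: CDB Mul2=2025; issue MUL r2<-Mul2 // r0:40,r1:Mul1,r2:Mul2,r3:5
cycle 15: issue ADD r0<-Add1 // r0:Add1,r1:Mul1,r2:Mul2,r3:5
cycle 16: issue ADD r3<-Add2 // r0:Add1,r1:Mul1,r2:Mul2,r3:Add2
cycle 17: CDB Mul1=200; issue ADD r3<-Add3 // r0:Add1,r1:200,r2:Mul2,r3:Add3
cycle 18: - // r0:Add1,r1:200,r2:Mul2,r3:Add3
cycle 19: CDB Mul2=1600 // r0:Add1,r1:200,r2:1600,r3:Add3
cycle 20: CDB Add1=400 // r0:400,r1:200,r2:1600,r3:Add3
cycle 21: - // r0:400,r1:200,r2:1600,r3:Add3
cycle 22: - // r0:400,r1:200,r2:1600,r3:Add3
cycle 23: CDB Add2=2000 // r0:400,r1:200,r2:1600,r3:Add3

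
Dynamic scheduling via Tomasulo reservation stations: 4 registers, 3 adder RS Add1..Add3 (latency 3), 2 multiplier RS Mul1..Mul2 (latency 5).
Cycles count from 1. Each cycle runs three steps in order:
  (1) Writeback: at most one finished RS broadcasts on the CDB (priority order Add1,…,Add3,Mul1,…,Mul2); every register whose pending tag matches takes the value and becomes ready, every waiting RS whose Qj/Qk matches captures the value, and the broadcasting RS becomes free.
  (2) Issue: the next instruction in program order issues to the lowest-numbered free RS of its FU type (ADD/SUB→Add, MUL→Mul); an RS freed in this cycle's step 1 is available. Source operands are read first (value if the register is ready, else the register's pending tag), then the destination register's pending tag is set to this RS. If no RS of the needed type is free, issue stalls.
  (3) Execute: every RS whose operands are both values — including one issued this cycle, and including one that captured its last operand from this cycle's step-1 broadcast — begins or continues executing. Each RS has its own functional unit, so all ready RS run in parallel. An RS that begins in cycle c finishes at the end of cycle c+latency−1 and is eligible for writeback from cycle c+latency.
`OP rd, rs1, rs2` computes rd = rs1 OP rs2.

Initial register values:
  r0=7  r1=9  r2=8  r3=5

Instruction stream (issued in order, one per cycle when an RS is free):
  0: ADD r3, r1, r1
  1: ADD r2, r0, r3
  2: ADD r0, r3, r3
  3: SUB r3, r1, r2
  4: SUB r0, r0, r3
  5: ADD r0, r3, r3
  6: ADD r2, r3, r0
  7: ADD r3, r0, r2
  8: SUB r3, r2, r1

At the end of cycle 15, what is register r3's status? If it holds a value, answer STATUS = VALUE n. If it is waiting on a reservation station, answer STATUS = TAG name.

STATUS = TAG Add3

  c1: issue ADD r3<-Add1  regs: r0:7,r1:9,r2:8,r3:Add1
  c2: issue ADD r2<-Add2  regs: r0:7,r1:9,r2:Add2,r3:Add1
  c3: issue ADD r0<-Add3  regs: r0:Add3,r1:9,r2:Add2,r3:Add1
  c4: CDB Add1=18; issue SUB r3<-Add1  regs: r0:Add3,r1:9,r2:Add2,r3:Add1
  c5: stall  regs: r0:Add3,r1:9,r2:Add2,r3:Add1
  c6: stall  regs: r0:Add3,r1:9,r2:Add2,r3:Add1
  c7: CDB Add2=25; issue SUB r0<-Add2  regs: r0:Add2,r1:9,r2:25,r3:Add1
  c8: CDB Add3=36; issue ADD r0<-Add3  regs: r0:Add3,r1:9,r2:25,r3:Add1
  c9: stall  regs: r0:Add3,r1:9,r2:25,r3:Add1
  c10: CDB Add1=-16; issue ADD r2<-Add1  regs: r0:Add3,r1:9,r2:Add1,r3:-16
  c11: stall  regs: r0:Add3,r1:9,r2:Add1,r3:-16
  c12: stall  regs: r0:Add3,r1:9,r2:Add1,r3:-16
  c13: CDB Add2=52; issue ADD r3<-Add2  regs: r0:Add3,r1:9,r2:Add1,r3:Add2
  c14: CDB Add3=-32; issue SUB r3<-Add3  regs: r0:-32,r1:9,r2:Add1,r3:Add3
  c15: -  regs: r0:-32,r1:9,r2:Add1,r3:Add3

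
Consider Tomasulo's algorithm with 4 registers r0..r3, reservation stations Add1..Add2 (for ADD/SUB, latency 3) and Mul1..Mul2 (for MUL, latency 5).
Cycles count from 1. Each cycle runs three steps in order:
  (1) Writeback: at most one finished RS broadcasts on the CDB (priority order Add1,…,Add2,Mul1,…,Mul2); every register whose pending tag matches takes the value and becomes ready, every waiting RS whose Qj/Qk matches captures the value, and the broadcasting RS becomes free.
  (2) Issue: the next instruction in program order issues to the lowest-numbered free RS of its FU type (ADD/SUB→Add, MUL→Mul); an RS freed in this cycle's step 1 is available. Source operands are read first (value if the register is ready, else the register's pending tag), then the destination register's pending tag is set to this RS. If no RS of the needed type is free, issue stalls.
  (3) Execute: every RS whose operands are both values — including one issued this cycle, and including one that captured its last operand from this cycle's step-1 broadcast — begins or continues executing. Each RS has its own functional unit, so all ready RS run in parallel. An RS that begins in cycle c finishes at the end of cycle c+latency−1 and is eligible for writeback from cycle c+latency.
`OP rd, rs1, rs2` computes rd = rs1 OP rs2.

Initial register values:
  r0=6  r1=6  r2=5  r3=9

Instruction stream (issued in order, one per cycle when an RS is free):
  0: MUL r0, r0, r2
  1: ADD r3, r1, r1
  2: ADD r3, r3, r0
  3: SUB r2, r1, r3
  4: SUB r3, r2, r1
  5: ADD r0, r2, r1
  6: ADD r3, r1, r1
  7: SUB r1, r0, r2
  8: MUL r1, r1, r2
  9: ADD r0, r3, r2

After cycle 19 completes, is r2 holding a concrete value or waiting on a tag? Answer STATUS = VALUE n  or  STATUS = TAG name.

STATUS = VALUE -36

cycle 1: issue MUL r0<-Mul1 // r0:Mul1,r1:6,r2:5,r3:9
cycle 2: issue ADD r3<-Add1 // r0:Mul1,r1:6,r2:5,r3:Add1
cycle 3: issue ADD r3<-Add2 // r0:Mul1,r1:6,r2:5,r3:Add2
cycle 4: stall // r0:Mul1,r1:6,r2:5,r3:Add2
cycle 5: CDB Add1=12; issue SUB r2<-Add1 // r0:Mul1,r1:6,r2:Add1,r3:Add2
cycle 6: CDB Mul1=30; stall // r0:30,r1:6,r2:Add1,r3:Add2
cycle 7: stall // r0:30,r1:6,r2:Add1,r3:Add2
cycle 8: stall // r0:30,r1:6,r2:Add1,r3:Add2
cycle 9: CDB Add2=42; issue SUB r3<-Add2 // r0:30,r1:6,r2:Add1,r3:Add2
cycle 10: stall // r0:30,r1:6,r2:Add1,r3:Add2
cycle 11: stall // r0:30,r1:6,r2:Add1,r3:Add2
cycle 12: CDB Add1=-36; issue ADD r0<-Add1 // r0:Add1,r1:6,r2:-36,r3:Add2
cycle 13: stall // r0:Add1,r1:6,r2:-36,r3:Add2
cycle 14: stall // r0:Add1,r1:6,r2:-36,r3:Add2
cycle 15: CDB Add1=-30; issue ADD r3<-Add1 // r0:-30,r1:6,r2:-36,r3:Add1
cycle 16: CDB Add2=-42; issue SUB r1<-Add2 // r0:-30,r1:Add2,r2:-36,r3:Add1
cycle 17: issue MUL r1<-Mul1 // r0:-30,r1:Mul1,r2:-36,r3:Add1
cycle 18: CDB Add1=12; issue ADD r0<-Add1 // r0:Add1,r1:Mul1,r2:-36,r3:12
cycle 19: CDB Add2=6 // r0:Add1,r1:Mul1,r2:-36,r3:12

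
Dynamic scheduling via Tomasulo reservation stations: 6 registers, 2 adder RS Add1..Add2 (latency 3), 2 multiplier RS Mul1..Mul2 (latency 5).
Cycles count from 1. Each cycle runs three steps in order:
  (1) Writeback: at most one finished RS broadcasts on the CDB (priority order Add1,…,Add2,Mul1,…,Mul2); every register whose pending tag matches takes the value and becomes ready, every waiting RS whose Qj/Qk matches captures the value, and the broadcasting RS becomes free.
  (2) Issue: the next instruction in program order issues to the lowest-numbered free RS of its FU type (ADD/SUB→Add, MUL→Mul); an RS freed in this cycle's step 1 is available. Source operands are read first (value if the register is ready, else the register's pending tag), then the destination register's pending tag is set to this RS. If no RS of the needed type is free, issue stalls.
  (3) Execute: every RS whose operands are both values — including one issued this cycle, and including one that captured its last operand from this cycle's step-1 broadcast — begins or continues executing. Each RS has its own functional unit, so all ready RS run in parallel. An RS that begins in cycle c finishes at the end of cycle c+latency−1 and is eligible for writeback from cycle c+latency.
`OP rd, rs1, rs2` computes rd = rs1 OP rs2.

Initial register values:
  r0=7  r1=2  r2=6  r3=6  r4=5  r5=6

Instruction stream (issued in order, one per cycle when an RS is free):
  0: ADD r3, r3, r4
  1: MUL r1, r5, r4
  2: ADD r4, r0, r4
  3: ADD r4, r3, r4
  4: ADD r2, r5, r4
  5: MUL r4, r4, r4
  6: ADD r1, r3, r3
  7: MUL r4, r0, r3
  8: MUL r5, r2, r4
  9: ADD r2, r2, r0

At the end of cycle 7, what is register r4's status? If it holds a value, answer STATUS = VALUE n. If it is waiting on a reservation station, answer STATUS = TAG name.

STATUS = TAG Mul1

cycle 1: issue ADD r3<-Add1 // r0:7,r1:2,r2:6,r3:Add1,r4:5,r5:6
cycle 2: issue MUL r1<-Mul1 // r0:7,r1:Mul1,r2:6,r3:Add1,r4:5,r5:6
cycle 3: issue ADD r4<-Add2 // r0:7,r1:Mul1,r2:6,r3:Add1,r4:Add2,r5:6
cycle 4: CDB Add1=11; issue ADD r4<-Add1 // r0:7,r1:Mul1,r2:6,r3:11,r4:Add1,r5:6
cycle 5: stall // r0:7,r1:Mul1,r2:6,r3:11,r4:Add1,r5:6
cycle 6: CDB Add2=12; issue ADD r2<-Add2 // r0:7,r1:Mul1,r2:Add2,r3:11,r4:Add1,r5:6
cycle 7: CDB Mul1=30; issue MUL r4<-Mul1 // r0:7,r1:30,r2:Add2,r3:11,r4:Mul1,r5:6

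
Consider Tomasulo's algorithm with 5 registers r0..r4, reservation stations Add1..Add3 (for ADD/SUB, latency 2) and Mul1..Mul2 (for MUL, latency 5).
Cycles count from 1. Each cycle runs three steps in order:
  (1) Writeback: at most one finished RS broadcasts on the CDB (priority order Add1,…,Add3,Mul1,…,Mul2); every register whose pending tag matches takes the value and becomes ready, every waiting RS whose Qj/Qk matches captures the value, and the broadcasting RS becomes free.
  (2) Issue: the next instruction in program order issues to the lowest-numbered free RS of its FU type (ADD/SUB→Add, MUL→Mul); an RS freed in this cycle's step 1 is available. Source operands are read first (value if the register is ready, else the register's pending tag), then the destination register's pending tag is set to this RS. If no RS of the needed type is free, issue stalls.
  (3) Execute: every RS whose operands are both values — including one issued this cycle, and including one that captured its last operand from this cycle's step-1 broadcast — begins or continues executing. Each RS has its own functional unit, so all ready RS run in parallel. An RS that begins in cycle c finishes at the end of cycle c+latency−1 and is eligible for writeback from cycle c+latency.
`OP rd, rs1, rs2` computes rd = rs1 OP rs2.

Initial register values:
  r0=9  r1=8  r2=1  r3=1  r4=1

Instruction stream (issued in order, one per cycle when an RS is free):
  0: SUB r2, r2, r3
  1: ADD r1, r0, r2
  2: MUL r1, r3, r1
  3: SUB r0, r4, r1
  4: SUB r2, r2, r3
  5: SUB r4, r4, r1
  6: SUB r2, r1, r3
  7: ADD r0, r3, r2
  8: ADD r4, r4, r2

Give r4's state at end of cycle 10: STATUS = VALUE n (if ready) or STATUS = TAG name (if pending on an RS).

c1: issue SUB r2<-Add1 | r0:9,r1:8,r2:Add1,r3:1,r4:1
c2: issue ADD r1<-Add2 | r0:9,r1:Add2,r2:Add1,r3:1,r4:1
c3: CDB Add1=0; issue MUL r1<-Mul1 | r0:9,r1:Mul1,r2:0,r3:1,r4:1
c4: issue SUB r0<-Add1 | r0:Add1,r1:Mul1,r2:0,r3:1,r4:1
c5: CDB Add2=9; issue SUB r2<-Add2 | r0:Add1,r1:Mul1,r2:Add2,r3:1,r4:1
c6: issue SUB r4<-Add3 | r0:Add1,r1:Mul1,r2:Add2,r3:1,r4:Add3
c7: CDB Add2=-1; issue SUB r2<-Add2 | r0:Add1,r1:Mul1,r2:Add2,r3:1,r4:Add3
c8: stall | r0:Add1,r1:Mul1,r2:Add2,r3:1,r4:Add3
c9: stall | r0:Add1,r1:Mul1,r2:Add2,r3:1,r4:Add3
c10: CDB Mul1=9; stall | r0:Add1,r1:9,r2:Add2,r3:1,r4:Add3

STATUS = TAG Add3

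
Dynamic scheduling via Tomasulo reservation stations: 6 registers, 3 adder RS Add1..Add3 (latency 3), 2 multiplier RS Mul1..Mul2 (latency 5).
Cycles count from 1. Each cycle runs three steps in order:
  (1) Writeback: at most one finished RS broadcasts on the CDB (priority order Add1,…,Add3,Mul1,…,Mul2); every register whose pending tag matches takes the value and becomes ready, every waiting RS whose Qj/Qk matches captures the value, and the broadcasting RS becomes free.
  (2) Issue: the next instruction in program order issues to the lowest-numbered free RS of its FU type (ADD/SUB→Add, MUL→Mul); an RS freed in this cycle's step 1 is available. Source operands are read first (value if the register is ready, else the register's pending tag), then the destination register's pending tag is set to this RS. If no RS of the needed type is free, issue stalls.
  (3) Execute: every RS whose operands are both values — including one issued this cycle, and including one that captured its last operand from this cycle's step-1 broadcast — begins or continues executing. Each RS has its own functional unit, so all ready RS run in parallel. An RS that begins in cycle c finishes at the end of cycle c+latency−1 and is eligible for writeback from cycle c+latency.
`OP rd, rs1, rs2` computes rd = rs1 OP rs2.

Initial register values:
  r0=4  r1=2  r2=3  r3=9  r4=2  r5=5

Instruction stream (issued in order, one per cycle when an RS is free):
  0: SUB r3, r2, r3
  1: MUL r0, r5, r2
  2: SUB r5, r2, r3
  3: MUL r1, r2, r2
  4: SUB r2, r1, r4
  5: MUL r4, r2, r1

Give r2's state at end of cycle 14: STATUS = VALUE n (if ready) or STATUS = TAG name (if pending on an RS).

STATUS = VALUE 7

c1: issue SUB r3<-Add1 | r0:4,r1:2,r2:3,r3:Add1,r4:2,r5:5
c2: issue MUL r0<-Mul1 | r0:Mul1,r1:2,r2:3,r3:Add1,r4:2,r5:5
c3: issue SUB r5<-Add2 | r0:Mul1,r1:2,r2:3,r3:Add1,r4:2,r5:Add2
c4: CDB Add1=-6; issue MUL r1<-Mul2 | r0:Mul1,r1:Mul2,r2:3,r3:-6,r4:2,r5:Add2
c5: issue SUB r2<-Add1 | r0:Mul1,r1:Mul2,r2:Add1,r3:-6,r4:2,r5:Add2
c6: stall | r0:Mul1,r1:Mul2,r2:Add1,r3:-6,r4:2,r5:Add2
c7: CDB Add2=9; stall | r0:Mul1,r1:Mul2,r2:Add1,r3:-6,r4:2,r5:9
c8: CDB Mul1=15; issue MUL r4<-Mul1 | r0:15,r1:Mul2,r2:Add1,r3:-6,r4:Mul1,r5:9
c9: CDB Mul2=9 | r0:15,r1:9,r2:Add1,r3:-6,r4:Mul1,r5:9
c10: - | r0:15,r1:9,r2:Add1,r3:-6,r4:Mul1,r5:9
c11: - | r0:15,r1:9,r2:Add1,r3:-6,r4:Mul1,r5:9
c12: CDB Add1=7 | r0:15,r1:9,r2:7,r3:-6,r4:Mul1,r5:9
c13: - | r0:15,r1:9,r2:7,r3:-6,r4:Mul1,r5:9
c14: - | r0:15,r1:9,r2:7,r3:-6,r4:Mul1,r5:9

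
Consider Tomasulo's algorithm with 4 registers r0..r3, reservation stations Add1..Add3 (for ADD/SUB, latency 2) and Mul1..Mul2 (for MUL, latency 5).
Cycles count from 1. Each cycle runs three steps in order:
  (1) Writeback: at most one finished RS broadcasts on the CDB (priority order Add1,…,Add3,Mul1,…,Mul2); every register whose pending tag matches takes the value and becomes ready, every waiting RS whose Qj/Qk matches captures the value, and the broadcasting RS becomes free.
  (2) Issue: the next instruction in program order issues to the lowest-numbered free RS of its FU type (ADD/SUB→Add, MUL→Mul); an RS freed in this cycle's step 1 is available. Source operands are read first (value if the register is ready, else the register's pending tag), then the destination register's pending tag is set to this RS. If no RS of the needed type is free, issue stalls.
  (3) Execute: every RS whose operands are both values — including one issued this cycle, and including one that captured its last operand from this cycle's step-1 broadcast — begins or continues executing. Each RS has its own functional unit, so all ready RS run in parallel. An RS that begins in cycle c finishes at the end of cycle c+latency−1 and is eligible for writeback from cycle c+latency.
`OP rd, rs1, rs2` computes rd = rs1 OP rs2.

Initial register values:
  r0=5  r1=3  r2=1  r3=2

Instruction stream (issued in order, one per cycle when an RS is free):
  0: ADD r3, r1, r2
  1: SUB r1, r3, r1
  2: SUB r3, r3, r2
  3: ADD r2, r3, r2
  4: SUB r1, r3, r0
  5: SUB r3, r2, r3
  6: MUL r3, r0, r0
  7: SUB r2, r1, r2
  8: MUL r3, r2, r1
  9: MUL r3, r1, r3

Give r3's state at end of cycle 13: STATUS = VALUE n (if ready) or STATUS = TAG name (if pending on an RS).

cycle 1: issue ADD r3<-Add1 // r0:5,r1:3,r2:1,r3:Add1
cycle 2: issue SUB r1<-Add2 // r0:5,r1:Add2,r2:1,r3:Add1
cycle 3: CDB Add1=4; issue SUB r3<-Add1 // r0:5,r1:Add2,r2:1,r3:Add1
cycle 4: issue ADD r2<-Add3 // r0:5,r1:Add2,r2:Add3,r3:Add1
cycle 5: CDB Add1=3; issue SUB r1<-Add1 // r0:5,r1:Add1,r2:Add3,r3:3
cycle 6: CDB Add2=1; issue SUB r3<-Add2 // r0:5,r1:Add1,r2:Add3,r3:Add2
cycle 7: CDB Add1=-2; issue MUL r3<-Mul1 // r0:5,r1:-2,r2:Add3,r3:Mul1
cycle 8: CDB Add3=4; issue SUB r2<-Add1 // r0:5,r1:-2,r2:Add1,r3:Mul1
cycle 9: issue MUL r3<-Mul2 // r0:5,r1:-2,r2:Add1,r3:Mul2
cycle 10: CDB Add1=-6; stall // r0:5,r1:-2,r2:-6,r3:Mul2
cycle 11: CDB Add2=1; stall // r0:5,r1:-2,r2:-6,r3:Mul2
cycle 12: CDB Mul1=25; issue MUL r3<-Mul1 // r0:5,r1:-2,r2:-6,r3:Mul1
cycle 13: - // r0:5,r1:-2,r2:-6,r3:Mul1

STATUS = TAG Mul1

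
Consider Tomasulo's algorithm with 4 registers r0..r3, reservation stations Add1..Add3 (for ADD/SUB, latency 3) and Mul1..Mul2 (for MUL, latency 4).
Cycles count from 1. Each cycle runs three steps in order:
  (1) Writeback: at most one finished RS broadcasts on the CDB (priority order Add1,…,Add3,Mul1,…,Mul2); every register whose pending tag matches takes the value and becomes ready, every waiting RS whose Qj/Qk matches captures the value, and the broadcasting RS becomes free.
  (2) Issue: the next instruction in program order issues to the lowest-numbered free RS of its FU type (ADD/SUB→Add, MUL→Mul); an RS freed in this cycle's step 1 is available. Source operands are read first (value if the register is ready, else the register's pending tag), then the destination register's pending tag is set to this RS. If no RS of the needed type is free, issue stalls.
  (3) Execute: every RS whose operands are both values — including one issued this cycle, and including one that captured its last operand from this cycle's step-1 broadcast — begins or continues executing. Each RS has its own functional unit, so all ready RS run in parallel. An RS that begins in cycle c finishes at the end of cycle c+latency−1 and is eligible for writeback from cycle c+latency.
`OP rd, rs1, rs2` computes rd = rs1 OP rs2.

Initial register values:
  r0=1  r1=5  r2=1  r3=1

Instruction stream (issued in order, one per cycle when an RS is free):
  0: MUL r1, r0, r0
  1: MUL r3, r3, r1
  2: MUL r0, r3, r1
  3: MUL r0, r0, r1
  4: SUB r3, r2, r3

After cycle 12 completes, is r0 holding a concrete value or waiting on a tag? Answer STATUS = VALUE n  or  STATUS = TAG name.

STATUS = TAG Mul2

  c1: issue MUL r1<-Mul1  regs: r0:1,r1:Mul1,r2:1,r3:1
  c2: issue MUL r3<-Mul2  regs: r0:1,r1:Mul1,r2:1,r3:Mul2
  c3: stall  regs: r0:1,r1:Mul1,r2:1,r3:Mul2
  c4: stall  regs: r0:1,r1:Mul1,r2:1,r3:Mul2
  c5: CDB Mul1=1; issue MUL r0<-Mul1  regs: r0:Mul1,r1:1,r2:1,r3:Mul2
  c6: stall  regs: r0:Mul1,r1:1,r2:1,r3:Mul2
  c7: stall  regs: r0:Mul1,r1:1,r2:1,r3:Mul2
  c8: stall  regs: r0:Mul1,r1:1,r2:1,r3:Mul2
  c9: CDB Mul2=1; issue MUL r0<-Mul2  regs: r0:Mul2,r1:1,r2:1,r3:1
  c10: issue SUB r3<-Add1  regs: r0:Mul2,r1:1,r2:1,r3:Add1
  c11: -  regs: r0:Mul2,r1:1,r2:1,r3:Add1
  c12: -  regs: r0:Mul2,r1:1,r2:1,r3:Add1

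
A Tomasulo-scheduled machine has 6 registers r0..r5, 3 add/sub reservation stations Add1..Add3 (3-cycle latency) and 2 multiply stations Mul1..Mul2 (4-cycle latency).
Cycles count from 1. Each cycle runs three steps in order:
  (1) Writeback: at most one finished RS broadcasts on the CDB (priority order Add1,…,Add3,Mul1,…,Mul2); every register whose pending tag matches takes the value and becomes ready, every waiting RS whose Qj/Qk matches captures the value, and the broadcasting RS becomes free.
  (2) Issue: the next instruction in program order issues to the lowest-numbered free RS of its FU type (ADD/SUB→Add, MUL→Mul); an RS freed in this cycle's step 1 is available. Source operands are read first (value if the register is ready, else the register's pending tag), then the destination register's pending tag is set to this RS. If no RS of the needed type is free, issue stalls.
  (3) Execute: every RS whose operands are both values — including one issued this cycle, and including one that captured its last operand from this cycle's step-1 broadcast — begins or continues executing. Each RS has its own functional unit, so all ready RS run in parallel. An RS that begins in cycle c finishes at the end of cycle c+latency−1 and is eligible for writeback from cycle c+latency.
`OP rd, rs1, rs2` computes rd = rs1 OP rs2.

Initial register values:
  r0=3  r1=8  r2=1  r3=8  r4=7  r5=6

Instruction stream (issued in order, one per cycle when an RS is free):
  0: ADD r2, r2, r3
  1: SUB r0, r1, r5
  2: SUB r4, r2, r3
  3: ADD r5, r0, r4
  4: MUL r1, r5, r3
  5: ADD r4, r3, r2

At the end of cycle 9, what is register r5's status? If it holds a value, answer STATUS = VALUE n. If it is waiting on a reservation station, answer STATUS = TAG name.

  c1: issue ADD r2<-Add1  regs: r0:3,r1:8,r2:Add1,r3:8,r4:7,r5:6
  c2: issue SUB r0<-Add2  regs: r0:Add2,r1:8,r2:Add1,r3:8,r4:7,r5:6
  c3: issue SUB r4<-Add3  regs: r0:Add2,r1:8,r2:Add1,r3:8,r4:Add3,r5:6
  c4: CDB Add1=9; issue ADD r5<-Add1  regs: r0:Add2,r1:8,r2:9,r3:8,r4:Add3,r5:Add1
  c5: CDB Add2=2; issue MUL r1<-Mul1  regs: r0:2,r1:Mul1,r2:9,r3:8,r4:Add3,r5:Add1
  c6: issue ADD r4<-Add2  regs: r0:2,r1:Mul1,r2:9,r3:8,r4:Add2,r5:Add1
  c7: CDB Add3=1  regs: r0:2,r1:Mul1,r2:9,r3:8,r4:Add2,r5:Add1
  c8: -  regs: r0:2,r1:Mul1,r2:9,r3:8,r4:Add2,r5:Add1
  c9: CDB Add2=17  regs: r0:2,r1:Mul1,r2:9,r3:8,r4:17,r5:Add1

STATUS = TAG Add1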